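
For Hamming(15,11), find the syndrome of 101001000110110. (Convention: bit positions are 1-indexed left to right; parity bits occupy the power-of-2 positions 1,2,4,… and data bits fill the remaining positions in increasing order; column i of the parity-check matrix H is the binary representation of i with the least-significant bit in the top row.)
Syndrome s = H · r^T (mod 2), r = 101001000110110:
  s[0] = (101010101010101)·(101001000110110) mod 2 = 1+0+1+0+0+0+0+0+0+0+1+0+1+0+0 mod 2 = 0
  s[1] = (011001100110011)·(101001000110110) mod 2 = 0+0+1+0+0+1+0+0+0+1+1+0+0+1+0 mod 2 = 1
  s[2] = (000111100001111)·(101001000110110) mod 2 = 0+0+0+0+0+1+0+0+0+0+0+0+1+1+0 mod 2 = 1
  s[3] = (000000011111111)·(101001000110110) mod 2 = 0+0+0+0+0+0+0+0+0+1+1+0+1+1+0 mod 2 = 0
Syndrome = 0110
Non-zero syndrome: error at position 6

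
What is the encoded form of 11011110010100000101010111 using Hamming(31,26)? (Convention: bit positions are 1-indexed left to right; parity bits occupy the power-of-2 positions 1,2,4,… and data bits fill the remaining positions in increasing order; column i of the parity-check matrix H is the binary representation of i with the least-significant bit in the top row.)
Codeword c = d · G (mod 2), d = 11011110010100000101010111:
  c[0] = d·G[:,0] = (11011110010100000101010111)·(11011010101101010101010101) mod 2 = 1+1+0+1+1+0+1+0+0+0+0+1+0+0+0+0+0+1+0+1+0+1+0+1+0+1 mod 2 = 1
  c[1] = d·G[:,1] = (11011110010100000101010111)·(10110110011011001100110011) mod 2 = 1+0+0+1+0+1+1+0+0+1+0+0+0+0+0+0+0+1+0+0+0+1+0+0+1+1 mod 2 = 1
  c[2] = d·G[:,2] = (11011110010100000101010111)·(10000000000000000000000000) mod 2 = 1+0+0+0+0+0+0+0+0+0+0+0+0+0+0+0+0+0+0+0+0+0+0+0+0+0 mod 2 = 1
  c[3] = d·G[:,3] = (11011110010100000101010111)·(01110001111000111100001111) mod 2 = 0+1+0+1+0+0+0+0+0+1+0+0+0+0+0+0+0+1+0+0+0+0+0+1+1+1 mod 2 = 1
  c[4] = d·G[:,4] = (11011110010100000101010111)·(01000000000000000000000000) mod 2 = 0+1+0+0+0+0+0+0+0+0+0+0+0+0+0+0+0+0+0+0+0+0+0+0+0+0 mod 2 = 1
  c[5] = d·G[:,5] = (11011110010100000101010111)·(00100000000000000000000000) mod 2 = 0+0+0+0+0+0+0+0+0+0+0+0+0+0+0+0+0+0+0+0+0+0+0+0+0+0 mod 2 = 0
  c[6] = d·G[:,6] = (11011110010100000101010111)·(00010000000000000000000000) mod 2 = 0+0+0+1+0+0+0+0+0+0+0+0+0+0+0+0+0+0+0+0+0+0+0+0+0+0 mod 2 = 1
  c[7] = d·G[:,7] = (11011110010100000101010111)·(00001111111000000011111111) mod 2 = 0+0+0+0+1+1+1+0+0+1+0+0+0+0+0+0+0+0+0+1+0+1+0+1+1+1 mod 2 = 1
  c[8] = d·G[:,8] = (11011110010100000101010111)·(00001000000000000000000000) mod 2 = 0+0+0+0+1+0+0+0+0+0+0+0+0+0+0+0+0+0+0+0+0+0+0+0+0+0 mod 2 = 1
  c[9] = d·G[:,9] = (11011110010100000101010111)·(00000100000000000000000000) mod 2 = 0+0+0+0+0+1+0+0+0+0+0+0+0+0+0+0+0+0+0+0+0+0+0+0+0+0 mod 2 = 1
  c[10] = d·G[:,10] = (11011110010100000101010111)·(00000010000000000000000000) mod 2 = 0+0+0+0+0+0+1+0+0+0+0+0+0+0+0+0+0+0+0+0+0+0+0+0+0+0 mod 2 = 1
  c[11] = d·G[:,11] = (11011110010100000101010111)·(00000001000000000000000000) mod 2 = 0+0+0+0+0+0+0+0+0+0+0+0+0+0+0+0+0+0+0+0+0+0+0+0+0+0 mod 2 = 0
  c[12] = d·G[:,12] = (11011110010100000101010111)·(00000000100000000000000000) mod 2 = 0+0+0+0+0+0+0+0+0+0+0+0+0+0+0+0+0+0+0+0+0+0+0+0+0+0 mod 2 = 0
  c[13] = d·G[:,13] = (11011110010100000101010111)·(00000000010000000000000000) mod 2 = 0+0+0+0+0+0+0+0+0+1+0+0+0+0+0+0+0+0+0+0+0+0+0+0+0+0 mod 2 = 1
  c[14] = d·G[:,14] = (11011110010100000101010111)·(00000000001000000000000000) mod 2 = 0+0+0+0+0+0+0+0+0+0+0+0+0+0+0+0+0+0+0+0+0+0+0+0+0+0 mod 2 = 0
  c[15] = d·G[:,15] = (11011110010100000101010111)·(00000000000111111111111111) mod 2 = 0+0+0+0+0+0+0+0+0+0+0+1+0+0+0+0+0+1+0+1+0+1+0+1+1+1 mod 2 = 1
  c[16] = d·G[:,16] = (11011110010100000101010111)·(00000000000100000000000000) mod 2 = 0+0+0+0+0+0+0+0+0+0+0+1+0+0+0+0+0+0+0+0+0+0+0+0+0+0 mod 2 = 1
  c[17] = d·G[:,17] = (11011110010100000101010111)·(00000000000010000000000000) mod 2 = 0+0+0+0+0+0+0+0+0+0+0+0+0+0+0+0+0+0+0+0+0+0+0+0+0+0 mod 2 = 0
  c[18] = d·G[:,18] = (11011110010100000101010111)·(00000000000001000000000000) mod 2 = 0+0+0+0+0+0+0+0+0+0+0+0+0+0+0+0+0+0+0+0+0+0+0+0+0+0 mod 2 = 0
  c[19] = d·G[:,19] = (11011110010100000101010111)·(00000000000000100000000000) mod 2 = 0+0+0+0+0+0+0+0+0+0+0+0+0+0+0+0+0+0+0+0+0+0+0+0+0+0 mod 2 = 0
  c[20] = d·G[:,20] = (11011110010100000101010111)·(00000000000000010000000000) mod 2 = 0+0+0+0+0+0+0+0+0+0+0+0+0+0+0+0+0+0+0+0+0+0+0+0+0+0 mod 2 = 0
  c[21] = d·G[:,21] = (11011110010100000101010111)·(00000000000000001000000000) mod 2 = 0+0+0+0+0+0+0+0+0+0+0+0+0+0+0+0+0+0+0+0+0+0+0+0+0+0 mod 2 = 0
  c[22] = d·G[:,22] = (11011110010100000101010111)·(00000000000000000100000000) mod 2 = 0+0+0+0+0+0+0+0+0+0+0+0+0+0+0+0+0+1+0+0+0+0+0+0+0+0 mod 2 = 1
  c[23] = d·G[:,23] = (11011110010100000101010111)·(00000000000000000010000000) mod 2 = 0+0+0+0+0+0+0+0+0+0+0+0+0+0+0+0+0+0+0+0+0+0+0+0+0+0 mod 2 = 0
  c[24] = d·G[:,24] = (11011110010100000101010111)·(00000000000000000001000000) mod 2 = 0+0+0+0+0+0+0+0+0+0+0+0+0+0+0+0+0+0+0+1+0+0+0+0+0+0 mod 2 = 1
  c[25] = d·G[:,25] = (11011110010100000101010111)·(00000000000000000000100000) mod 2 = 0+0+0+0+0+0+0+0+0+0+0+0+0+0+0+0+0+0+0+0+0+0+0+0+0+0 mod 2 = 0
  c[26] = d·G[:,26] = (11011110010100000101010111)·(00000000000000000000010000) mod 2 = 0+0+0+0+0+0+0+0+0+0+0+0+0+0+0+0+0+0+0+0+0+1+0+0+0+0 mod 2 = 1
  c[27] = d·G[:,27] = (11011110010100000101010111)·(00000000000000000000001000) mod 2 = 0+0+0+0+0+0+0+0+0+0+0+0+0+0+0+0+0+0+0+0+0+0+0+0+0+0 mod 2 = 0
  c[28] = d·G[:,28] = (11011110010100000101010111)·(00000000000000000000000100) mod 2 = 0+0+0+0+0+0+0+0+0+0+0+0+0+0+0+0+0+0+0+0+0+0+0+1+0+0 mod 2 = 1
  c[29] = d·G[:,29] = (11011110010100000101010111)·(00000000000000000000000010) mod 2 = 0+0+0+0+0+0+0+0+0+0+0+0+0+0+0+0+0+0+0+0+0+0+0+0+1+0 mod 2 = 1
  c[30] = d·G[:,30] = (11011110010100000101010111)·(00000000000000000000000001) mod 2 = 0+0+0+0+0+0+0+0+0+0+0+0+0+0+0+0+0+0+0+0+0+0+0+0+0+1 mod 2 = 1
Codeword = 1111101111100101100000101010111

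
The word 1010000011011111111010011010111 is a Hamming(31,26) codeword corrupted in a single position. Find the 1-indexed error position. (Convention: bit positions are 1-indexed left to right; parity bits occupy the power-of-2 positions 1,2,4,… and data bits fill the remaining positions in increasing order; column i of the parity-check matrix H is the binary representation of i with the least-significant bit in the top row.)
Syndrome s = H · r^T (mod 2), r = 1010000011011111111010011010111:
  s[0] = (1010101010101010101010101010101)·(1010000011011111111010011010111) mod 2 = 1+0+1+0+0+0+0+0+1+0+0+0+1+0+1+0+1+0+1+0+1+0+0+0+1+0+1+0+1+0+1 mod 2 = 0
  s[1] = (0110011001100110011001100110011)·(1010000011011111111010011010111) mod 2 = 0+0+1+0+0+0+0+0+0+1+0+0+0+1+1+0+0+1+1+0+0+0+0+0+0+0+1+0+0+1+1 mod 2 = 1
  s[2] = (0001111000011110000111100001111)·(1010000011011111111010011010111) mod 2 = 0+0+0+0+0+0+0+0+0+0+0+1+1+1+1+0+0+0+0+0+1+0+0+0+0+0+0+0+1+1+1 mod 2 = 0
  s[3] = (0000000111111110000000011111111)·(1010000011011111111010011010111) mod 2 = 0+0+0+0+0+0+0+0+1+1+0+1+1+1+1+0+0+0+0+0+0+0+0+1+1+0+1+0+1+1+1 mod 2 = 0
  s[4] = (0000000000000001111111111111111)·(1010000011011111111010011010111) mod 2 = 0+0+0+0+0+0+0+0+0+0+0+0+0+0+0+1+1+1+1+0+1+0+0+1+1+0+1+0+1+1+1 mod 2 = 1
Syndrome = 01001
Column i of H is the binary representation of i, so the syndrome is the binary index of the flipped bit.
Read s = 01001 with s[0] as LSB: 0·2^0 + 1·2^1 + 0·2^2 + 0·2^3 + 1·2^4 = 18.
Error is at bit position 18.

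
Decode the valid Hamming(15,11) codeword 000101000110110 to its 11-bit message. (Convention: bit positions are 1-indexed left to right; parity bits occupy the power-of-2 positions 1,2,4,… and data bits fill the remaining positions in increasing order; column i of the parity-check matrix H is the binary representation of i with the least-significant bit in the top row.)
Parity bits occupy power-of-2 positions; data bits are at positions {3,5,6,7,9,10,11,12,13,14,15} (1-indexed).
Extract: c[3]=0 c[5]=0 c[6]=1 c[7]=0 c[9]=0 c[10]=1 c[11]=1 c[12]=0 c[13]=1 c[14]=1 c[15]=0
Data = 00100110110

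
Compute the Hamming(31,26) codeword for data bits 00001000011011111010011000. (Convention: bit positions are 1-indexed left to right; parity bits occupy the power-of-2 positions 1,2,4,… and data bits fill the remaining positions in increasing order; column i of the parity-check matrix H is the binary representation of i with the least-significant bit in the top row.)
Codeword c = d · G (mod 2), d = 00001000011011111010011000:
  c[0] = d·G[:,0] = (00001000011011111010011000)·(11011010101101010101010101) mod 2 = 0+0+0+0+1+0+0+0+0+0+1+0+0+1+0+1+0+0+0+0+0+1+0+0+0+0 mod 2 = 1
  c[1] = d·G[:,1] = (00001000011011111010011000)·(10110110011011001100110011) mod 2 = 0+0+0+0+0+0+0+0+0+1+1+0+1+1+0+0+1+0+0+0+0+1+0+0+0+0 mod 2 = 0
  c[2] = d·G[:,2] = (00001000011011111010011000)·(10000000000000000000000000) mod 2 = 0+0+0+0+0+0+0+0+0+0+0+0+0+0+0+0+0+0+0+0+0+0+0+0+0+0 mod 2 = 0
  c[3] = d·G[:,3] = (00001000011011111010011000)·(01110001111000111100001111) mod 2 = 0+0+0+0+0+0+0+0+0+1+1+0+0+0+1+1+1+0+0+0+0+0+1+0+0+0 mod 2 = 0
  c[4] = d·G[:,4] = (00001000011011111010011000)·(01000000000000000000000000) mod 2 = 0+0+0+0+0+0+0+0+0+0+0+0+0+0+0+0+0+0+0+0+0+0+0+0+0+0 mod 2 = 0
  c[5] = d·G[:,5] = (00001000011011111010011000)·(00100000000000000000000000) mod 2 = 0+0+0+0+0+0+0+0+0+0+0+0+0+0+0+0+0+0+0+0+0+0+0+0+0+0 mod 2 = 0
  c[6] = d·G[:,6] = (00001000011011111010011000)·(00010000000000000000000000) mod 2 = 0+0+0+0+0+0+0+0+0+0+0+0+0+0+0+0+0+0+0+0+0+0+0+0+0+0 mod 2 = 0
  c[7] = d·G[:,7] = (00001000011011111010011000)·(00001111111000000011111111) mod 2 = 0+0+0+0+1+0+0+0+0+1+1+0+0+0+0+0+0+0+1+0+0+1+1+0+0+0 mod 2 = 0
  c[8] = d·G[:,8] = (00001000011011111010011000)·(00001000000000000000000000) mod 2 = 0+0+0+0+1+0+0+0+0+0+0+0+0+0+0+0+0+0+0+0+0+0+0+0+0+0 mod 2 = 1
  c[9] = d·G[:,9] = (00001000011011111010011000)·(00000100000000000000000000) mod 2 = 0+0+0+0+0+0+0+0+0+0+0+0+0+0+0+0+0+0+0+0+0+0+0+0+0+0 mod 2 = 0
  c[10] = d·G[:,10] = (00001000011011111010011000)·(00000010000000000000000000) mod 2 = 0+0+0+0+0+0+0+0+0+0+0+0+0+0+0+0+0+0+0+0+0+0+0+0+0+0 mod 2 = 0
  c[11] = d·G[:,11] = (00001000011011111010011000)·(00000001000000000000000000) mod 2 = 0+0+0+0+0+0+0+0+0+0+0+0+0+0+0+0+0+0+0+0+0+0+0+0+0+0 mod 2 = 0
  c[12] = d·G[:,12] = (00001000011011111010011000)·(00000000100000000000000000) mod 2 = 0+0+0+0+0+0+0+0+0+0+0+0+0+0+0+0+0+0+0+0+0+0+0+0+0+0 mod 2 = 0
  c[13] = d·G[:,13] = (00001000011011111010011000)·(00000000010000000000000000) mod 2 = 0+0+0+0+0+0+0+0+0+1+0+0+0+0+0+0+0+0+0+0+0+0+0+0+0+0 mod 2 = 1
  c[14] = d·G[:,14] = (00001000011011111010011000)·(00000000001000000000000000) mod 2 = 0+0+0+0+0+0+0+0+0+0+1+0+0+0+0+0+0+0+0+0+0+0+0+0+0+0 mod 2 = 1
  c[15] = d·G[:,15] = (00001000011011111010011000)·(00000000000111111111111111) mod 2 = 0+0+0+0+0+0+0+0+0+0+0+0+1+1+1+1+1+0+1+0+0+1+1+0+0+0 mod 2 = 0
  c[16] = d·G[:,16] = (00001000011011111010011000)·(00000000000100000000000000) mod 2 = 0+0+0+0+0+0+0+0+0+0+0+0+0+0+0+0+0+0+0+0+0+0+0+0+0+0 mod 2 = 0
  c[17] = d·G[:,17] = (00001000011011111010011000)·(00000000000010000000000000) mod 2 = 0+0+0+0+0+0+0+0+0+0+0+0+1+0+0+0+0+0+0+0+0+0+0+0+0+0 mod 2 = 1
  c[18] = d·G[:,18] = (00001000011011111010011000)·(00000000000001000000000000) mod 2 = 0+0+0+0+0+0+0+0+0+0+0+0+0+1+0+0+0+0+0+0+0+0+0+0+0+0 mod 2 = 1
  c[19] = d·G[:,19] = (00001000011011111010011000)·(00000000000000100000000000) mod 2 = 0+0+0+0+0+0+0+0+0+0+0+0+0+0+1+0+0+0+0+0+0+0+0+0+0+0 mod 2 = 1
  c[20] = d·G[:,20] = (00001000011011111010011000)·(00000000000000010000000000) mod 2 = 0+0+0+0+0+0+0+0+0+0+0+0+0+0+0+1+0+0+0+0+0+0+0+0+0+0 mod 2 = 1
  c[21] = d·G[:,21] = (00001000011011111010011000)·(00000000000000001000000000) mod 2 = 0+0+0+0+0+0+0+0+0+0+0+0+0+0+0+0+1+0+0+0+0+0+0+0+0+0 mod 2 = 1
  c[22] = d·G[:,22] = (00001000011011111010011000)·(00000000000000000100000000) mod 2 = 0+0+0+0+0+0+0+0+0+0+0+0+0+0+0+0+0+0+0+0+0+0+0+0+0+0 mod 2 = 0
  c[23] = d·G[:,23] = (00001000011011111010011000)·(00000000000000000010000000) mod 2 = 0+0+0+0+0+0+0+0+0+0+0+0+0+0+0+0+0+0+1+0+0+0+0+0+0+0 mod 2 = 1
  c[24] = d·G[:,24] = (00001000011011111010011000)·(00000000000000000001000000) mod 2 = 0+0+0+0+0+0+0+0+0+0+0+0+0+0+0+0+0+0+0+0+0+0+0+0+0+0 mod 2 = 0
  c[25] = d·G[:,25] = (00001000011011111010011000)·(00000000000000000000100000) mod 2 = 0+0+0+0+0+0+0+0+0+0+0+0+0+0+0+0+0+0+0+0+0+0+0+0+0+0 mod 2 = 0
  c[26] = d·G[:,26] = (00001000011011111010011000)·(00000000000000000000010000) mod 2 = 0+0+0+0+0+0+0+0+0+0+0+0+0+0+0+0+0+0+0+0+0+1+0+0+0+0 mod 2 = 1
  c[27] = d·G[:,27] = (00001000011011111010011000)·(00000000000000000000001000) mod 2 = 0+0+0+0+0+0+0+0+0+0+0+0+0+0+0+0+0+0+0+0+0+0+1+0+0+0 mod 2 = 1
  c[28] = d·G[:,28] = (00001000011011111010011000)·(00000000000000000000000100) mod 2 = 0+0+0+0+0+0+0+0+0+0+0+0+0+0+0+0+0+0+0+0+0+0+0+0+0+0 mod 2 = 0
  c[29] = d·G[:,29] = (00001000011011111010011000)·(00000000000000000000000010) mod 2 = 0+0+0+0+0+0+0+0+0+0+0+0+0+0+0+0+0+0+0+0+0+0+0+0+0+0 mod 2 = 0
  c[30] = d·G[:,30] = (00001000011011111010011000)·(00000000000000000000000001) mod 2 = 0+0+0+0+0+0+0+0+0+0+0+0+0+0+0+0+0+0+0+0+0+0+0+0+0+0 mod 2 = 0
Codeword = 1000000010000110011111010011000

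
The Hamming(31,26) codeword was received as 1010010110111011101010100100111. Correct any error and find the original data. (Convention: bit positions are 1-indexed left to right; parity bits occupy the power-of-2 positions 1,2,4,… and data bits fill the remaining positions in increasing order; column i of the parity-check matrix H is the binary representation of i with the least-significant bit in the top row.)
Syndrome s = H · r^T (mod 2), r = 1010010110111011101010100100111:
  s[0] = (1010101010101010101010101010101)·(1010010110111011101010100100111) mod 2 = 1+0+1+0+0+0+0+0+1+0+1+0+1+0+1+0+1+0+1+0+1+0+1+0+0+0+0+0+1+0+1 mod 2 = 0
  s[1] = (0110011001100110011001100110011)·(1010010110111011101010100100111) mod 2 = 0+0+1+0+0+1+0+0+0+0+1+0+0+0+1+0+0+0+1+0+0+0+1+0+0+1+0+0+0+1+1 mod 2 = 1
  s[2] = (0001111000011110000111100001111)·(1010010110111011101010100100111) mod 2 = 0+0+0+0+0+1+0+0+0+0+0+1+1+0+1+0+0+0+0+0+1+0+1+0+0+0+0+0+1+1+1 mod 2 = 1
  s[3] = (0000000111111110000000011111111)·(1010010110111011101010100100111) mod 2 = 0+0+0+0+0+0+0+1+1+0+1+1+1+0+1+0+0+0+0+0+0+0+0+0+0+1+0+0+1+1+1 mod 2 = 0
  s[4] = (0000000000000001111111111111111)·(1010010110111011101010100100111) mod 2 = 0+0+0+0+0+0+0+0+0+0+0+0+0+0+0+1+1+0+1+0+1+0+1+0+0+1+0+0+1+1+1 mod 2 = 1
Syndrome = 01101
Column 22 of H equals this syndrome → error at bit 22 (1-indexed).
Flip bit 22: 1010010110111011101010100100111 → 1010010110111011101011100100111
Extract data bits at positions {3,5,6,7,9,10,11,12,13,14,15,17,18,19,20,21,22,23,24,25,26,27,28,29,30,31}: 10101011101101011100100111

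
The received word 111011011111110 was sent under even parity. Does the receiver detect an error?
Sum of received bits: 1+1+1+0+1+1+0+1+1+1+1+1+1+1+0 = 12; 12 mod 2 = 0. Result is 0 → no error detected.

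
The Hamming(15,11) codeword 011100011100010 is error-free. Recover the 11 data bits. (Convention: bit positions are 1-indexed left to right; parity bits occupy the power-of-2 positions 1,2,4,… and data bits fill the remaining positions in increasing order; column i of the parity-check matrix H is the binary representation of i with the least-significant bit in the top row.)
Parity bits occupy power-of-2 positions; data bits are at positions {3,5,6,7,9,10,11,12,13,14,15} (1-indexed).
Extract: c[3]=1 c[5]=0 c[6]=0 c[7]=0 c[9]=1 c[10]=1 c[11]=0 c[12]=0 c[13]=0 c[14]=1 c[15]=0
Data = 10001100010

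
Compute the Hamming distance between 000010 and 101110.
XOR = 101100, count of 1s = 3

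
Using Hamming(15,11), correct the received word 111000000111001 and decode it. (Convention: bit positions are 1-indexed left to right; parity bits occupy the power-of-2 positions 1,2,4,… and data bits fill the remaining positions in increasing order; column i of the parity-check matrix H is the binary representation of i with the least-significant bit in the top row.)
Syndrome s = H · r^T (mod 2), r = 111000000111001:
  s[0] = (101010101010101)·(111000000111001) mod 2 = 1+0+1+0+0+0+0+0+0+0+1+0+0+0+1 mod 2 = 0
  s[1] = (011001100110011)·(111000000111001) mod 2 = 0+1+1+0+0+0+0+0+0+1+1+0+0+0+1 mod 2 = 1
  s[2] = (000111100001111)·(111000000111001) mod 2 = 0+0+0+0+0+0+0+0+0+0+0+1+0+0+1 mod 2 = 0
  s[3] = (000000011111111)·(111000000111001) mod 2 = 0+0+0+0+0+0+0+0+0+1+1+1+0+0+1 mod 2 = 0
Syndrome = 0100
Column 2 of H equals this syndrome → error at bit 2 (1-indexed).
Flip bit 2: 111000000111001 → 101000000111001
Extract data bits at positions {3,5,6,7,9,10,11,12,13,14,15}: 10000111001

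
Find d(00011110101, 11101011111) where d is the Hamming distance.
XOR = 11110101010, count of 1s = 7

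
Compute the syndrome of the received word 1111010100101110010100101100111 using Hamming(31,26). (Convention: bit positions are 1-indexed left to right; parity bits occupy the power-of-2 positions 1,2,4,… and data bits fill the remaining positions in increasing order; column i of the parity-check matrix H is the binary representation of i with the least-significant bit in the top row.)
Syndrome s = H · r^T (mod 2), r = 1111010100101110010100101100111:
  s[0] = (1010101010101010101010101010101)·(1111010100101110010100101100111) mod 2 = 1+0+1+0+0+0+0+0+0+0+1+0+1+0+1+0+0+0+0+0+0+0+1+0+1+0+0+0+1+0+1 mod 2 = 1
  s[1] = (0110011001100110011001100110011)·(1111010100101110010100101100111) mod 2 = 0+1+1+0+0+1+0+0+0+0+1+0+0+1+1+0+0+1+0+0+0+0+1+0+0+1+0+0+0+1+1 mod 2 = 1
  s[2] = (0001111000011110000111100001111)·(1111010100101110010100101100111) mod 2 = 0+0+0+1+0+1+0+0+0+0+0+0+1+1+1+0+0+0+0+1+0+0+1+0+0+0+0+0+1+1+1 mod 2 = 0
  s[3] = (0000000111111110000000011111111)·(1111010100101110010100101100111) mod 2 = 0+0+0+0+0+0+0+1+0+0+1+0+1+1+1+0+0+0+0+0+0+0+0+0+1+1+0+0+1+1+1 mod 2 = 0
  s[4] = (0000000000000001111111111111111)·(1111010100101110010100101100111) mod 2 = 0+0+0+0+0+0+0+0+0+0+0+0+0+0+0+0+0+1+0+1+0+0+1+0+1+1+0+0+1+1+1 mod 2 = 0
Syndrome = 11000
Non-zero syndrome: error at position 3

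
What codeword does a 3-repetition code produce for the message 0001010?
Repeat each bit 3× and concatenate:
0→000  0→000  0→000  1→111  0→000  1→111  0→000
Codeword = 000000000111000111000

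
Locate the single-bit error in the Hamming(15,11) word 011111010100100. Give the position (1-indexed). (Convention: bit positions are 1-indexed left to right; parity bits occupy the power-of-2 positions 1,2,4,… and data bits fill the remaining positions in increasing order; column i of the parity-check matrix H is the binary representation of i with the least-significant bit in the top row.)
Syndrome s = H · r^T (mod 2), r = 011111010100100:
  s[0] = (101010101010101)·(011111010100100) mod 2 = 0+0+1+0+1+0+0+0+0+0+0+0+1+0+0 mod 2 = 1
  s[1] = (011001100110011)·(011111010100100) mod 2 = 0+1+1+0+0+1+0+0+0+1+0+0+0+0+0 mod 2 = 0
  s[2] = (000111100001111)·(011111010100100) mod 2 = 0+0+0+1+1+1+0+0+0+0+0+0+1+0+0 mod 2 = 0
  s[3] = (000000011111111)·(011111010100100) mod 2 = 0+0+0+0+0+0+0+1+0+1+0+0+1+0+0 mod 2 = 1
Syndrome = 1001
Column i of H is the binary representation of i, so the syndrome is the binary index of the flipped bit.
Read s = 1001 with s[0] as LSB: 1·2^0 + 0·2^1 + 0·2^2 + 1·2^3 = 9.
Error is at bit position 9.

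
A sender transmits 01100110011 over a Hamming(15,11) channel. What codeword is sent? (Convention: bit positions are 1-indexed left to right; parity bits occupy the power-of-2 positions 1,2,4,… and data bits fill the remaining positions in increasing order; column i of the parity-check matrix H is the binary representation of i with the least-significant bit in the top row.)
Codeword c = d · G (mod 2), d = 01100110011:
  c[0] = d·G[:,0] = (01100110011)·(11011010101) mod 2 = 0+1+0+0+0+0+1+0+0+0+1 mod 2 = 1
  c[1] = d·G[:,1] = (01100110011)·(10110110011) mod 2 = 0+0+1+0+0+1+1+0+0+1+1 mod 2 = 1
  c[2] = d·G[:,2] = (01100110011)·(10000000000) mod 2 = 0+0+0+0+0+0+0+0+0+0+0 mod 2 = 0
  c[3] = d·G[:,3] = (01100110011)·(01110001111) mod 2 = 0+1+1+0+0+0+0+0+0+1+1 mod 2 = 0
  c[4] = d·G[:,4] = (01100110011)·(01000000000) mod 2 = 0+1+0+0+0+0+0+0+0+0+0 mod 2 = 1
  c[5] = d·G[:,5] = (01100110011)·(00100000000) mod 2 = 0+0+1+0+0+0+0+0+0+0+0 mod 2 = 1
  c[6] = d·G[:,6] = (01100110011)·(00010000000) mod 2 = 0+0+0+0+0+0+0+0+0+0+0 mod 2 = 0
  c[7] = d·G[:,7] = (01100110011)·(00001111111) mod 2 = 0+0+0+0+0+1+1+0+0+1+1 mod 2 = 0
  c[8] = d·G[:,8] = (01100110011)·(00001000000) mod 2 = 0+0+0+0+0+0+0+0+0+0+0 mod 2 = 0
  c[9] = d·G[:,9] = (01100110011)·(00000100000) mod 2 = 0+0+0+0+0+1+0+0+0+0+0 mod 2 = 1
  c[10] = d·G[:,10] = (01100110011)·(00000010000) mod 2 = 0+0+0+0+0+0+1+0+0+0+0 mod 2 = 1
  c[11] = d·G[:,11] = (01100110011)·(00000001000) mod 2 = 0+0+0+0+0+0+0+0+0+0+0 mod 2 = 0
  c[12] = d·G[:,12] = (01100110011)·(00000000100) mod 2 = 0+0+0+0+0+0+0+0+0+0+0 mod 2 = 0
  c[13] = d·G[:,13] = (01100110011)·(00000000010) mod 2 = 0+0+0+0+0+0+0+0+0+1+0 mod 2 = 1
  c[14] = d·G[:,14] = (01100110011)·(00000000001) mod 2 = 0+0+0+0+0+0+0+0+0+0+1 mod 2 = 1
Codeword = 110011000110011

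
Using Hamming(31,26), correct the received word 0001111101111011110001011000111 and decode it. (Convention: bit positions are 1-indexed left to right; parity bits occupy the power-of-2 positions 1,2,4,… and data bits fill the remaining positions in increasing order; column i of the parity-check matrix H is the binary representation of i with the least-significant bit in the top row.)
Syndrome s = H · r^T (mod 2), r = 0001111101111011110001011000111:
  s[0] = (1010101010101010101010101010101)·(0001111101111011110001011000111) mod 2 = 0+0+0+0+1+0+1+0+0+0+1+0+1+0+1+0+1+0+0+0+0+0+0+0+1+0+0+0+1+0+1 mod 2 = 1
  s[1] = (0110011001100110011001100110011)·(0001111101111011110001011000111) mod 2 = 0+0+0+0+0+1+1+0+0+1+1+0+0+0+1+0+0+1+0+0+0+1+0+0+0+0+0+0+0+1+1 mod 2 = 1
  s[2] = (0001111000011110000111100001111)·(0001111101111011110001011000111) mod 2 = 0+0+0+1+1+1+1+0+0+0+0+1+1+0+1+0+0+0+0+0+0+1+0+0+0+0+0+0+1+1+1 mod 2 = 1
  s[3] = (0000000111111110000000011111111)·(0001111101111011110001011000111) mod 2 = 0+0+0+0+0+0+0+1+0+1+1+1+1+0+1+0+0+0+0+0+0+0+0+1+1+0+0+0+1+1+1 mod 2 = 1
  s[4] = (0000000000000001111111111111111)·(0001111101111011110001011000111) mod 2 = 0+0+0+0+0+0+0+0+0+0+0+0+0+0+0+1+1+1+0+0+0+1+0+1+1+0+0+0+1+1+1 mod 2 = 1
Syndrome = 11111
Column 31 of H equals this syndrome → error at bit 31 (1-indexed).
Flip bit 31: 0001111101111011110001011000111 → 0001111101111011110001011000110
Extract data bits at positions {3,5,6,7,9,10,11,12,13,14,15,17,18,19,20,21,22,23,24,25,26,27,28,29,30,31}: 01110111101110001011000110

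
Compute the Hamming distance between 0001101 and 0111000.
XOR = 0110101, count of 1s = 4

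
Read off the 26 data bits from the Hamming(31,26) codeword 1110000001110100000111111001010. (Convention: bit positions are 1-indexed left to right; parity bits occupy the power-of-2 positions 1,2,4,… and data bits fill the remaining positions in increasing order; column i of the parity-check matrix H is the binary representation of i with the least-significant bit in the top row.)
Parity bits occupy power-of-2 positions; data bits are at positions {3,5,6,7,9,10,11,12,13,14,15,17,18,19,20,21,22,23,24,25,26,27,28,29,30,31} (1-indexed).
Extract: c[3]=1 c[5]=0 c[6]=0 c[7]=0 c[9]=0 c[10]=1 c[11]=1 c[12]=1 c[13]=0 c[14]=1 c[15]=0 c[17]=0 c[18]=0 c[19]=0 c[20]=1 c[21]=1 c[22]=1 c[23]=1 c[24]=1 c[25]=1 c[26]=0 c[27]=0 c[28]=1 c[29]=0 c[30]=1 c[31]=0
Data = 10000111010000111111001010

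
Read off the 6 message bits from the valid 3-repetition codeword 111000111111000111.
Split into 3-bit blocks: 111 000 111 111 000 111
Data = 101101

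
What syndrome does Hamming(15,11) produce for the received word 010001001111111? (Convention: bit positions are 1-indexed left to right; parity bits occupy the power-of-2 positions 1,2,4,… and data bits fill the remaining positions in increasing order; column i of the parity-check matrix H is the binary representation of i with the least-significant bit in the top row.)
Syndrome s = H · r^T (mod 2), r = 010001001111111:
  s[0] = (101010101010101)·(010001001111111) mod 2 = 0+0+0+0+0+0+0+0+1+0+1+0+1+0+1 mod 2 = 0
  s[1] = (011001100110011)·(010001001111111) mod 2 = 0+1+0+0+0+1+0+0+0+1+1+0+0+1+1 mod 2 = 0
  s[2] = (000111100001111)·(010001001111111) mod 2 = 0+0+0+0+0+1+0+0+0+0+0+1+1+1+1 mod 2 = 1
  s[3] = (000000011111111)·(010001001111111) mod 2 = 0+0+0+0+0+0+0+0+1+1+1+1+1+1+1 mod 2 = 1
Syndrome = 0011
Non-zero syndrome: error at position 12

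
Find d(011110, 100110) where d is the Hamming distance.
XOR = 111000, count of 1s = 3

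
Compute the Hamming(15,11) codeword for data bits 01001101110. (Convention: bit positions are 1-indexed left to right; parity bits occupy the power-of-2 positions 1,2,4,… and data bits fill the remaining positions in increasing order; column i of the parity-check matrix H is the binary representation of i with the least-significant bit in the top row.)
Codeword c = d · G (mod 2), d = 01001101110:
  c[0] = d·G[:,0] = (01001101110)·(11011010101) mod 2 = 0+1+0+0+1+0+0+0+1+0+0 mod 2 = 1
  c[1] = d·G[:,1] = (01001101110)·(10110110011) mod 2 = 0+0+0+0+0+1+0+0+0+1+0 mod 2 = 0
  c[2] = d·G[:,2] = (01001101110)·(10000000000) mod 2 = 0+0+0+0+0+0+0+0+0+0+0 mod 2 = 0
  c[3] = d·G[:,3] = (01001101110)·(01110001111) mod 2 = 0+1+0+0+0+0+0+1+1+1+0 mod 2 = 0
  c[4] = d·G[:,4] = (01001101110)·(01000000000) mod 2 = 0+1+0+0+0+0+0+0+0+0+0 mod 2 = 1
  c[5] = d·G[:,5] = (01001101110)·(00100000000) mod 2 = 0+0+0+0+0+0+0+0+0+0+0 mod 2 = 0
  c[6] = d·G[:,6] = (01001101110)·(00010000000) mod 2 = 0+0+0+0+0+0+0+0+0+0+0 mod 2 = 0
  c[7] = d·G[:,7] = (01001101110)·(00001111111) mod 2 = 0+0+0+0+1+1+0+1+1+1+0 mod 2 = 1
  c[8] = d·G[:,8] = (01001101110)·(00001000000) mod 2 = 0+0+0+0+1+0+0+0+0+0+0 mod 2 = 1
  c[9] = d·G[:,9] = (01001101110)·(00000100000) mod 2 = 0+0+0+0+0+1+0+0+0+0+0 mod 2 = 1
  c[10] = d·G[:,10] = (01001101110)·(00000010000) mod 2 = 0+0+0+0+0+0+0+0+0+0+0 mod 2 = 0
  c[11] = d·G[:,11] = (01001101110)·(00000001000) mod 2 = 0+0+0+0+0+0+0+1+0+0+0 mod 2 = 1
  c[12] = d·G[:,12] = (01001101110)·(00000000100) mod 2 = 0+0+0+0+0+0+0+0+1+0+0 mod 2 = 1
  c[13] = d·G[:,13] = (01001101110)·(00000000010) mod 2 = 0+0+0+0+0+0+0+0+0+1+0 mod 2 = 1
  c[14] = d·G[:,14] = (01001101110)·(00000000001) mod 2 = 0+0+0+0+0+0+0+0+0+0+0 mod 2 = 0
Codeword = 100010011101110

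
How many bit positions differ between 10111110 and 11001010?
XOR = 01110100, count of 1s = 4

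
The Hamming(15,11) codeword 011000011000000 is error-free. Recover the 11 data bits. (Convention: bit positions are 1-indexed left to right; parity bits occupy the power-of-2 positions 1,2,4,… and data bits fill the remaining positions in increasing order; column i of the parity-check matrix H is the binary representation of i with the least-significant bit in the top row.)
Parity bits occupy power-of-2 positions; data bits are at positions {3,5,6,7,9,10,11,12,13,14,15} (1-indexed).
Extract: c[3]=1 c[5]=0 c[6]=0 c[7]=0 c[9]=1 c[10]=0 c[11]=0 c[12]=0 c[13]=0 c[14]=0 c[15]=0
Data = 10001000000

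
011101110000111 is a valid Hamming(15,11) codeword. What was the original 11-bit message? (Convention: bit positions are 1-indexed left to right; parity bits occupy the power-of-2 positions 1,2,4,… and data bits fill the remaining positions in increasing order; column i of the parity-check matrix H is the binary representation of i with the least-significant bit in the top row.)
Parity bits occupy power-of-2 positions; data bits are at positions {3,5,6,7,9,10,11,12,13,14,15} (1-indexed).
Extract: c[3]=1 c[5]=0 c[6]=1 c[7]=1 c[9]=0 c[10]=0 c[11]=0 c[12]=0 c[13]=1 c[14]=1 c[15]=1
Data = 10110000111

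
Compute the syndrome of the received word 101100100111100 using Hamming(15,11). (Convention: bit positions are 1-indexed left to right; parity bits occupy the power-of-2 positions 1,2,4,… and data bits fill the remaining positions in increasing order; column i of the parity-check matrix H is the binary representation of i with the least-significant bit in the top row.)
Syndrome s = H · r^T (mod 2), r = 101100100111100:
  s[0] = (101010101010101)·(101100100111100) mod 2 = 1+0+1+0+0+0+1+0+0+0+1+0+1+0+0 mod 2 = 1
  s[1] = (011001100110011)·(101100100111100) mod 2 = 0+0+1+0+0+0+1+0+0+1+1+0+0+0+0 mod 2 = 0
  s[2] = (000111100001111)·(101100100111100) mod 2 = 0+0+0+1+0+0+1+0+0+0+0+1+1+0+0 mod 2 = 0
  s[3] = (000000011111111)·(101100100111100) mod 2 = 0+0+0+0+0+0+0+0+0+1+1+1+1+0+0 mod 2 = 0
Syndrome = 1000
Non-zero syndrome: error at position 1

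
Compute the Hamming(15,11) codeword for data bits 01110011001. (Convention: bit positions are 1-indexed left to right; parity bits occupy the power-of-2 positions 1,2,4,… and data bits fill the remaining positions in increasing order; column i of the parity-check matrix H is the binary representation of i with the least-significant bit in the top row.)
Codeword c = d · G (mod 2), d = 01110011001:
  c[0] = d·G[:,0] = (01110011001)·(11011010101) mod 2 = 0+1+0+1+0+0+1+0+0+0+1 mod 2 = 0
  c[1] = d·G[:,1] = (01110011001)·(10110110011) mod 2 = 0+0+1+1+0+0+1+0+0+0+1 mod 2 = 0
  c[2] = d·G[:,2] = (01110011001)·(10000000000) mod 2 = 0+0+0+0+0+0+0+0+0+0+0 mod 2 = 0
  c[3] = d·G[:,3] = (01110011001)·(01110001111) mod 2 = 0+1+1+1+0+0+0+1+0+0+1 mod 2 = 1
  c[4] = d·G[:,4] = (01110011001)·(01000000000) mod 2 = 0+1+0+0+0+0+0+0+0+0+0 mod 2 = 1
  c[5] = d·G[:,5] = (01110011001)·(00100000000) mod 2 = 0+0+1+0+0+0+0+0+0+0+0 mod 2 = 1
  c[6] = d·G[:,6] = (01110011001)·(00010000000) mod 2 = 0+0+0+1+0+0+0+0+0+0+0 mod 2 = 1
  c[7] = d·G[:,7] = (01110011001)·(00001111111) mod 2 = 0+0+0+0+0+0+1+1+0+0+1 mod 2 = 1
  c[8] = d·G[:,8] = (01110011001)·(00001000000) mod 2 = 0+0+0+0+0+0+0+0+0+0+0 mod 2 = 0
  c[9] = d·G[:,9] = (01110011001)·(00000100000) mod 2 = 0+0+0+0+0+0+0+0+0+0+0 mod 2 = 0
  c[10] = d·G[:,10] = (01110011001)·(00000010000) mod 2 = 0+0+0+0+0+0+1+0+0+0+0 mod 2 = 1
  c[11] = d·G[:,11] = (01110011001)·(00000001000) mod 2 = 0+0+0+0+0+0+0+1+0+0+0 mod 2 = 1
  c[12] = d·G[:,12] = (01110011001)·(00000000100) mod 2 = 0+0+0+0+0+0+0+0+0+0+0 mod 2 = 0
  c[13] = d·G[:,13] = (01110011001)·(00000000010) mod 2 = 0+0+0+0+0+0+0+0+0+0+0 mod 2 = 0
  c[14] = d·G[:,14] = (01110011001)·(00000000001) mod 2 = 0+0+0+0+0+0+0+0+0+0+1 mod 2 = 1
Codeword = 000111110011001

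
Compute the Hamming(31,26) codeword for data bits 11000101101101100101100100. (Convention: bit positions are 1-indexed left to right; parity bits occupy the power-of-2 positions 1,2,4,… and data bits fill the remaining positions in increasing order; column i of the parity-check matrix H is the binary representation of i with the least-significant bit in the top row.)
Codeword c = d · G (mod 2), d = 11000101101101100101100100:
  c[0] = d·G[:,0] = (11000101101101100101100100)·(11011010101101010101010101) mod 2 = 1+1+0+0+0+0+0+0+1+0+1+1+0+1+0+0+0+1+0+1+0+0+0+1+0+0 mod 2 = 1
  c[1] = d·G[:,1] = (11000101101101100101100100)·(10110110011011001100110011) mod 2 = 1+0+0+0+0+1+0+0+0+0+1+0+0+1+0+0+0+1+0+0+1+0+0+0+0+0 mod 2 = 0
  c[2] = d·G[:,2] = (11000101101101100101100100)·(10000000000000000000000000) mod 2 = 1+0+0+0+0+0+0+0+0+0+0+0+0+0+0+0+0+0+0+0+0+0+0+0+0+0 mod 2 = 1
  c[3] = d·G[:,3] = (11000101101101100101100100)·(01110001111000111100001111) mod 2 = 0+1+0+0+0+0+0+1+1+0+1+0+0+0+1+0+0+1+0+0+0+0+0+1+0+0 mod 2 = 1
  c[4] = d·G[:,4] = (11000101101101100101100100)·(01000000000000000000000000) mod 2 = 0+1+0+0+0+0+0+0+0+0+0+0+0+0+0+0+0+0+0+0+0+0+0+0+0+0 mod 2 = 1
  c[5] = d·G[:,5] = (11000101101101100101100100)·(00100000000000000000000000) mod 2 = 0+0+0+0+0+0+0+0+0+0+0+0+0+0+0+0+0+0+0+0+0+0+0+0+0+0 mod 2 = 0
  c[6] = d·G[:,6] = (11000101101101100101100100)·(00010000000000000000000000) mod 2 = 0+0+0+0+0+0+0+0+0+0+0+0+0+0+0+0+0+0+0+0+0+0+0+0+0+0 mod 2 = 0
  c[7] = d·G[:,7] = (11000101101101100101100100)·(00001111111000000011111111) mod 2 = 0+0+0+0+0+1+0+1+1+0+1+0+0+0+0+0+0+0+0+1+1+0+0+1+0+0 mod 2 = 1
  c[8] = d·G[:,8] = (11000101101101100101100100)·(00001000000000000000000000) mod 2 = 0+0+0+0+0+0+0+0+0+0+0+0+0+0+0+0+0+0+0+0+0+0+0+0+0+0 mod 2 = 0
  c[9] = d·G[:,9] = (11000101101101100101100100)·(00000100000000000000000000) mod 2 = 0+0+0+0+0+1+0+0+0+0+0+0+0+0+0+0+0+0+0+0+0+0+0+0+0+0 mod 2 = 1
  c[10] = d·G[:,10] = (11000101101101100101100100)·(00000010000000000000000000) mod 2 = 0+0+0+0+0+0+0+0+0+0+0+0+0+0+0+0+0+0+0+0+0+0+0+0+0+0 mod 2 = 0
  c[11] = d·G[:,11] = (11000101101101100101100100)·(00000001000000000000000000) mod 2 = 0+0+0+0+0+0+0+1+0+0+0+0+0+0+0+0+0+0+0+0+0+0+0+0+0+0 mod 2 = 1
  c[12] = d·G[:,12] = (11000101101101100101100100)·(00000000100000000000000000) mod 2 = 0+0+0+0+0+0+0+0+1+0+0+0+0+0+0+0+0+0+0+0+0+0+0+0+0+0 mod 2 = 1
  c[13] = d·G[:,13] = (11000101101101100101100100)·(00000000010000000000000000) mod 2 = 0+0+0+0+0+0+0+0+0+0+0+0+0+0+0+0+0+0+0+0+0+0+0+0+0+0 mod 2 = 0
  c[14] = d·G[:,14] = (11000101101101100101100100)·(00000000001000000000000000) mod 2 = 0+0+0+0+0+0+0+0+0+0+1+0+0+0+0+0+0+0+0+0+0+0+0+0+0+0 mod 2 = 1
  c[15] = d·G[:,15] = (11000101101101100101100100)·(00000000000111111111111111) mod 2 = 0+0+0+0+0+0+0+0+0+0+0+1+0+1+1+0+0+1+0+1+1+0+0+1+0+0 mod 2 = 1
  c[16] = d·G[:,16] = (11000101101101100101100100)·(00000000000100000000000000) mod 2 = 0+0+0+0+0+0+0+0+0+0+0+1+0+0+0+0+0+0+0+0+0+0+0+0+0+0 mod 2 = 1
  c[17] = d·G[:,17] = (11000101101101100101100100)·(00000000000010000000000000) mod 2 = 0+0+0+0+0+0+0+0+0+0+0+0+0+0+0+0+0+0+0+0+0+0+0+0+0+0 mod 2 = 0
  c[18] = d·G[:,18] = (11000101101101100101100100)·(00000000000001000000000000) mod 2 = 0+0+0+0+0+0+0+0+0+0+0+0+0+1+0+0+0+0+0+0+0+0+0+0+0+0 mod 2 = 1
  c[19] = d·G[:,19] = (11000101101101100101100100)·(00000000000000100000000000) mod 2 = 0+0+0+0+0+0+0+0+0+0+0+0+0+0+1+0+0+0+0+0+0+0+0+0+0+0 mod 2 = 1
  c[20] = d·G[:,20] = (11000101101101100101100100)·(00000000000000010000000000) mod 2 = 0+0+0+0+0+0+0+0+0+0+0+0+0+0+0+0+0+0+0+0+0+0+0+0+0+0 mod 2 = 0
  c[21] = d·G[:,21] = (11000101101101100101100100)·(00000000000000001000000000) mod 2 = 0+0+0+0+0+0+0+0+0+0+0+0+0+0+0+0+0+0+0+0+0+0+0+0+0+0 mod 2 = 0
  c[22] = d·G[:,22] = (11000101101101100101100100)·(00000000000000000100000000) mod 2 = 0+0+0+0+0+0+0+0+0+0+0+0+0+0+0+0+0+1+0+0+0+0+0+0+0+0 mod 2 = 1
  c[23] = d·G[:,23] = (11000101101101100101100100)·(00000000000000000010000000) mod 2 = 0+0+0+0+0+0+0+0+0+0+0+0+0+0+0+0+0+0+0+0+0+0+0+0+0+0 mod 2 = 0
  c[24] = d·G[:,24] = (11000101101101100101100100)·(00000000000000000001000000) mod 2 = 0+0+0+0+0+0+0+0+0+0+0+0+0+0+0+0+0+0+0+1+0+0+0+0+0+0 mod 2 = 1
  c[25] = d·G[:,25] = (11000101101101100101100100)·(00000000000000000000100000) mod 2 = 0+0+0+0+0+0+0+0+0+0+0+0+0+0+0+0+0+0+0+0+1+0+0+0+0+0 mod 2 = 1
  c[26] = d·G[:,26] = (11000101101101100101100100)·(00000000000000000000010000) mod 2 = 0+0+0+0+0+0+0+0+0+0+0+0+0+0+0+0+0+0+0+0+0+0+0+0+0+0 mod 2 = 0
  c[27] = d·G[:,27] = (11000101101101100101100100)·(00000000000000000000001000) mod 2 = 0+0+0+0+0+0+0+0+0+0+0+0+0+0+0+0+0+0+0+0+0+0+0+0+0+0 mod 2 = 0
  c[28] = d·G[:,28] = (11000101101101100101100100)·(00000000000000000000000100) mod 2 = 0+0+0+0+0+0+0+0+0+0+0+0+0+0+0+0+0+0+0+0+0+0+0+1+0+0 mod 2 = 1
  c[29] = d·G[:,29] = (11000101101101100101100100)·(00000000000000000000000010) mod 2 = 0+0+0+0+0+0+0+0+0+0+0+0+0+0+0+0+0+0+0+0+0+0+0+0+0+0 mod 2 = 0
  c[30] = d·G[:,30] = (11000101101101100101100100)·(00000000000000000000000001) mod 2 = 0+0+0+0+0+0+0+0+0+0+0+0+0+0+0+0+0+0+0+0+0+0+0+0+0+0 mod 2 = 0
Codeword = 1011100101011011101100101100100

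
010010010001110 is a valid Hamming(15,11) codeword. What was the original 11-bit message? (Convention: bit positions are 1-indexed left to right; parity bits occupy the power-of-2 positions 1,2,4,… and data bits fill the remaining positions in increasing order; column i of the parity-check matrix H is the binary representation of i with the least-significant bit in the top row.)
Parity bits occupy power-of-2 positions; data bits are at positions {3,5,6,7,9,10,11,12,13,14,15} (1-indexed).
Extract: c[3]=0 c[5]=1 c[6]=0 c[7]=0 c[9]=0 c[10]=0 c[11]=0 c[12]=1 c[13]=1 c[14]=1 c[15]=0
Data = 01000001110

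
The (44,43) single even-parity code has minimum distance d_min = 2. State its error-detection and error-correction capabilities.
Detection only: up to d_min − 1 = 1 errors.
Correction: up to ⌊(d_min − 1)/2⌋ = ⌊1/2⌋ = 0 errors.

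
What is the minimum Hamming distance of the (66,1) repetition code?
d_min = 66 (the only two codewords are 0…0 and 1…1, differing in all 66 positions).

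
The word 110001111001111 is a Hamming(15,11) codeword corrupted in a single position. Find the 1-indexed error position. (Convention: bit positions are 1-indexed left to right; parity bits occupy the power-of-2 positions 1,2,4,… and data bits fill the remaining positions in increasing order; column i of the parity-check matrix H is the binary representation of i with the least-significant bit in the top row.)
Syndrome s = H · r^T (mod 2), r = 110001111001111:
  s[0] = (101010101010101)·(110001111001111) mod 2 = 1+0+0+0+0+0+1+0+1+0+0+0+1+0+1 mod 2 = 1
  s[1] = (011001100110011)·(110001111001111) mod 2 = 0+1+0+0+0+1+1+0+0+0+0+0+0+1+1 mod 2 = 1
  s[2] = (000111100001111)·(110001111001111) mod 2 = 0+0+0+0+0+1+1+0+0+0+0+1+1+1+1 mod 2 = 0
  s[3] = (000000011111111)·(110001111001111) mod 2 = 0+0+0+0+0+0+0+1+1+0+0+1+1+1+1 mod 2 = 0
Syndrome = 1100
Column i of H is the binary representation of i, so the syndrome is the binary index of the flipped bit.
Read s = 1100 with s[0] as LSB: 1·2^0 + 1·2^1 + 0·2^2 + 0·2^3 = 3.
Error is at bit position 3.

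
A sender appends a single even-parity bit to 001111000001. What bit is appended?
Sum of data bits: 0+0+1+1+1+1+0+0+0+0+0+1 = 5.
5 mod 2 = 1, so parity bit = 1.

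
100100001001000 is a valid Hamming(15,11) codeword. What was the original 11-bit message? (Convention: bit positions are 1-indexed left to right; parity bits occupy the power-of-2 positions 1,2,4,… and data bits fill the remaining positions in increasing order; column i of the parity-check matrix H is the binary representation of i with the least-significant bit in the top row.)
Parity bits occupy power-of-2 positions; data bits are at positions {3,5,6,7,9,10,11,12,13,14,15} (1-indexed).
Extract: c[3]=0 c[5]=0 c[6]=0 c[7]=0 c[9]=1 c[10]=0 c[11]=0 c[12]=1 c[13]=0 c[14]=0 c[15]=0
Data = 00001001000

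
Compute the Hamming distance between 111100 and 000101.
XOR = 111001, count of 1s = 4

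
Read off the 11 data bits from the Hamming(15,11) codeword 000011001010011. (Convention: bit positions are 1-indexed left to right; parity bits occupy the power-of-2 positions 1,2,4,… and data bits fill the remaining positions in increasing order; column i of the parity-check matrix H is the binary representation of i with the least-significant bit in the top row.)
Parity bits occupy power-of-2 positions; data bits are at positions {3,5,6,7,9,10,11,12,13,14,15} (1-indexed).
Extract: c[3]=0 c[5]=1 c[6]=1 c[7]=0 c[9]=1 c[10]=0 c[11]=1 c[12]=0 c[13]=0 c[14]=1 c[15]=1
Data = 01101010011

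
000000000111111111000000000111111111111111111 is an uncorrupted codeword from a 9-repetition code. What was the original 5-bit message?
Split into 9-bit blocks: 000000000 111111111 000000000 111111111 111111111
Data = 01011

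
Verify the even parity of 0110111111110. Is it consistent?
Sum of all bits: 0+1+1+0+1+1+1+1+1+1+1+1+0 = 10; 10 mod 2 = 0. Result is 0 → valid parity.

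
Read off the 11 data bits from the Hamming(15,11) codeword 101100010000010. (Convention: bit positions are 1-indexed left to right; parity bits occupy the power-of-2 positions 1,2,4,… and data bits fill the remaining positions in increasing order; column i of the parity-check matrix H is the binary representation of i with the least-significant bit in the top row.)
Parity bits occupy power-of-2 positions; data bits are at positions {3,5,6,7,9,10,11,12,13,14,15} (1-indexed).
Extract: c[3]=1 c[5]=0 c[6]=0 c[7]=0 c[9]=0 c[10]=0 c[11]=0 c[12]=0 c[13]=0 c[14]=1 c[15]=0
Data = 10000000010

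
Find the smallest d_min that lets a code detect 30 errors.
Detecting e errors requires d_min ≥ e + 1 = 30 + 1 = 31.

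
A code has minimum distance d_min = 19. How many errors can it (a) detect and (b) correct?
(a) Detection requires d_min ≥ e+1, so e ≤ d_min − 1 = 18.
(b) Correction requires d_min ≥ 2t+1, so t ≤ ⌊(d_min − 1)/2⌋ = ⌊18/2⌋ = 9.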